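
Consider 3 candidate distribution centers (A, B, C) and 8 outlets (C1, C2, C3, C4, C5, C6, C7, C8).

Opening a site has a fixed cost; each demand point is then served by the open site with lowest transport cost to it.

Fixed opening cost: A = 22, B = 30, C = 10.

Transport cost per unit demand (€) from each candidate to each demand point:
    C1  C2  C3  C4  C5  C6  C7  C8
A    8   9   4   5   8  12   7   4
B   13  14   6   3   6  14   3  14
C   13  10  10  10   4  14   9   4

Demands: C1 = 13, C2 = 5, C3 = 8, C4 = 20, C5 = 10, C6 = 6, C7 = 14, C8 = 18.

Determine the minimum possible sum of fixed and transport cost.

Open {A, B, C}: assign each demand point to its cheapest open site.
  C1→A 13×8=104, C2→A 5×9=45, C3→A 8×4=32, C4→B 20×3=60, C5→C 10×4=40, C6→A 6×12=72, C7→B 14×3=42, C8→A 18×4=72
  transport cost 467, fixed 62 → total 529.
Compare {A, B}: transport cost 487 + fixed 52 = 539.
Compare {A, C}: transport cost 563 + fixed 32 = 595.
Compare {B, C}: transport cost 565 + fixed 40 = 605.
All other subsets cost ≥ 539. Minimum total cost: 529.

529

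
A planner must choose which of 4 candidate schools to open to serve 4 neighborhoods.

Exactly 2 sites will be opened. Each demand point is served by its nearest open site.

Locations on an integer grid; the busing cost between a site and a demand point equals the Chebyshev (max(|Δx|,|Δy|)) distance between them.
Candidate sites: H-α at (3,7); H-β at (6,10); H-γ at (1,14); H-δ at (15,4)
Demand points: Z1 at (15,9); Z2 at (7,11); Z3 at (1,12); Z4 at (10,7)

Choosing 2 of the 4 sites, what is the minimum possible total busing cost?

15

Open {H-β, H-δ}.
  Z1→H-δ 5, Z2→H-β 1, Z3→H-β 5, Z4→H-β 4  ⇒ total 15.
Compare {H-β, H-γ}: total 16.
Compare {H-γ, H-δ}: total 18.
No size-2 selection does better; minimum is 15.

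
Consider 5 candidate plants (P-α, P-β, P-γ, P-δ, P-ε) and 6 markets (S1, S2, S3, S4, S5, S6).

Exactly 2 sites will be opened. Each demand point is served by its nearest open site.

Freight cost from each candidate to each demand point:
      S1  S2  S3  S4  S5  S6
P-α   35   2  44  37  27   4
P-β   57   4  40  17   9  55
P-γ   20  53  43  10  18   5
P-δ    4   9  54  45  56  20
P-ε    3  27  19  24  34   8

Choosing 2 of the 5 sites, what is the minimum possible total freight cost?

60

Open {P-β, P-ε}.
  S1→P-ε 3, S2→P-β 4, S3→P-ε 19, S4→P-β 17, S5→P-β 9, S6→P-ε 8  ⇒ total 60.
Compare {P-α, P-ε}: total 79.
Compare {P-γ, P-ε}: total 82.
No size-2 selection does better; minimum is 60.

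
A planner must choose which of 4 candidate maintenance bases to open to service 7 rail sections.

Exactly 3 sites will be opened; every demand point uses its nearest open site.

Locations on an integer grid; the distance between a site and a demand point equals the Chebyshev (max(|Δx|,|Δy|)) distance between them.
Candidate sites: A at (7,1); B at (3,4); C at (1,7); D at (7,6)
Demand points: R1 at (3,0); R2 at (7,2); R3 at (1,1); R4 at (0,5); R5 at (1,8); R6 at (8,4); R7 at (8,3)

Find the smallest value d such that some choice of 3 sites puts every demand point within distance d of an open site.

Open {A, B, C}.
  Farthest demand point is R1 at distance 4 (to A); all others are ≤ 4.
With {A, B, D} the worst case is 4.
With {B, C, D} the worst case is 4.
No size-3 selection achieves below 4.

4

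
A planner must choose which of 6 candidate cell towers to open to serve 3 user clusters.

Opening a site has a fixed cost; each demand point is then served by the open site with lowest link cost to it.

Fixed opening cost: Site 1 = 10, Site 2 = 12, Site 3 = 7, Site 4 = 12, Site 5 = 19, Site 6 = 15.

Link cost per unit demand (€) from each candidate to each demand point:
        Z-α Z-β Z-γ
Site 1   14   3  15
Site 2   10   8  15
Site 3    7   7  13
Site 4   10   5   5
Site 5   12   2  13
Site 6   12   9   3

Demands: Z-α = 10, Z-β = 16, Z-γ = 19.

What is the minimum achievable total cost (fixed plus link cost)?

200

Open {Site 3, Site 5, Site 6}: assign each demand point to its cheapest open site.
  Z-α→Site 3 10×7=70, Z-β→Site 5 16×2=32, Z-γ→Site 6 19×3=57
  link cost 159, fixed 41 → total 200.
Compare {Site 1, Site 3, Site 6}: link cost 175 + fixed 32 = 207.
Compare {Site 1, Site 3, Site 5, Site 6}: link cost 159 + fixed 51 = 210.
Compare {Site 2, Site 3, Site 5, Site 6}: link cost 159 + fixed 53 = 212.
All other subsets cost ≥ 207. Minimum total cost: 200.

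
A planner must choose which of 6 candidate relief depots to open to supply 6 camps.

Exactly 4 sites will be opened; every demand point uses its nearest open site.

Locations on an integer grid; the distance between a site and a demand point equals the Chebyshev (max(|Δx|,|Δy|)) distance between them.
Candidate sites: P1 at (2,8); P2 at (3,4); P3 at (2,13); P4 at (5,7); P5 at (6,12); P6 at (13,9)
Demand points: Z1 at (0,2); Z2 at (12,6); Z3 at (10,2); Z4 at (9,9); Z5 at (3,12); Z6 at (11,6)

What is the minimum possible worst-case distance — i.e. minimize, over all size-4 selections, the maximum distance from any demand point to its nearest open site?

Open {P1, P2, P4, P6}.
  Farthest demand point is Z3 at distance 5 (to P4); all others are ≤ 5.
With {P1, P3, P4, P6} the worst case is 5.
With {P1, P4, P5, P6} the worst case is 5.
No size-4 selection achieves below 5.

5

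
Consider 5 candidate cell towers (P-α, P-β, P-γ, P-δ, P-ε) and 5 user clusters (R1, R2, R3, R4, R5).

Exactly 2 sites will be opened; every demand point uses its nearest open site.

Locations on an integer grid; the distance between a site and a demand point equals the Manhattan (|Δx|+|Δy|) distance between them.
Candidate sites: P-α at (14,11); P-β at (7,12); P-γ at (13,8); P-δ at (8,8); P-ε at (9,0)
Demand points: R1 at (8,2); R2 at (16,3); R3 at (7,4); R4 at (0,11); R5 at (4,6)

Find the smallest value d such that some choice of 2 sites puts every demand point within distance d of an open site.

10

Open {P-β, P-ε}.
  Farthest demand point is R2 at distance 10 (to P-ε); all others are ≤ 10.
With {P-α, P-β} the worst case is 11.
With {P-α, P-δ} the worst case is 11.
No size-2 selection achieves below 10.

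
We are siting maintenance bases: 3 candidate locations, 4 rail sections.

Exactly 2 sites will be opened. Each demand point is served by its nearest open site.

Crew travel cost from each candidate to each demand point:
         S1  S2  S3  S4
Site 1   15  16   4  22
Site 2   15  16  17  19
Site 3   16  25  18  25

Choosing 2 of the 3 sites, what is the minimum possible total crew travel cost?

54

Open {Site 1, Site 2}.
  S1→Site 1 15, S2→Site 1 16, S3→Site 1 4, S4→Site 2 19  ⇒ total 54.
Compare {Site 1, Site 3}: total 57.
Compare {Site 2, Site 3}: total 67.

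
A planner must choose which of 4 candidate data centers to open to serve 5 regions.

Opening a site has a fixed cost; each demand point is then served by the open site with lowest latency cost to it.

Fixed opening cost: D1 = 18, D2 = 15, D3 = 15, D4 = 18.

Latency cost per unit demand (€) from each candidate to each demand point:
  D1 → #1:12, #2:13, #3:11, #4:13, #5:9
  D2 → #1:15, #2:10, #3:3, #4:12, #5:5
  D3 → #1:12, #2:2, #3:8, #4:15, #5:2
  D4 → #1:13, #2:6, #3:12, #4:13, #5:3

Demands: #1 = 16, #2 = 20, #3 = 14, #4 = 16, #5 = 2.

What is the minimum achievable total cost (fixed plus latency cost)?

500

Open {D2, D3}: assign each demand point to its cheapest open site.
  #1→D3 16×12=192, #2→D3 20×2=40, #3→D2 14×3=42, #4→D2 16×12=192, #5→D3 2×2=4
  latency cost 470, fixed 30 → total 500.
Compare {D1, D2, D3}: latency cost 470 + fixed 48 = 518.
Compare {D2, D3, D4}: latency cost 470 + fixed 48 = 518.
Compare {D1, D2, D3, D4}: latency cost 470 + fixed 66 = 536.
All other subsets cost ≥ 518. Minimum total cost: 500.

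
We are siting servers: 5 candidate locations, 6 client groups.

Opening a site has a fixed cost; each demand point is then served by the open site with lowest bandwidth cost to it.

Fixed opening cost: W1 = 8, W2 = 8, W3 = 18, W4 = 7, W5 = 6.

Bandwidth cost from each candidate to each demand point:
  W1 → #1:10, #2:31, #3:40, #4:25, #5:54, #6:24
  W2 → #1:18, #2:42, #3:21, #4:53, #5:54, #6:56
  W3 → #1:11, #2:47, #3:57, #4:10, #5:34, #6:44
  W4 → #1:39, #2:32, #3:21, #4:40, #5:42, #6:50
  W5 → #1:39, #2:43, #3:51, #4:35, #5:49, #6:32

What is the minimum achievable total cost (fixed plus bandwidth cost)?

Open {W1, W3, W4}: assign each demand point to its cheapest open site.
  #1→W1 10, #2→W1 31, #3→W4 21, #4→W3 10, #5→W3 34, #6→W1 24
  bandwidth cost 130, fixed 33 → total 163.
Compare {W1, W2, W3}: bandwidth cost 130 + fixed 34 = 164.
Compare {W1, W4}: bandwidth cost 153 + fixed 15 = 168.
Compare {W1, W3, W4, W5}: bandwidth cost 130 + fixed 39 = 169.
All other subsets cost ≥ 164. Minimum total cost: 163.

163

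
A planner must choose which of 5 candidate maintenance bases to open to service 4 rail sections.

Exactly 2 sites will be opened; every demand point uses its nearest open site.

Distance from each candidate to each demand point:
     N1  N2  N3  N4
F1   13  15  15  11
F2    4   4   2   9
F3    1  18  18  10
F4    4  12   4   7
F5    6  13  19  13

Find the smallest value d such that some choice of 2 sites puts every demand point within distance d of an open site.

7

Open {F2, F4}.
  Farthest demand point is N4 at distance 7 (to F4); all others are ≤ 7.
With {F1, F2} the worst case is 9.
With {F2, F3} the worst case is 9.
No size-2 selection achieves below 7.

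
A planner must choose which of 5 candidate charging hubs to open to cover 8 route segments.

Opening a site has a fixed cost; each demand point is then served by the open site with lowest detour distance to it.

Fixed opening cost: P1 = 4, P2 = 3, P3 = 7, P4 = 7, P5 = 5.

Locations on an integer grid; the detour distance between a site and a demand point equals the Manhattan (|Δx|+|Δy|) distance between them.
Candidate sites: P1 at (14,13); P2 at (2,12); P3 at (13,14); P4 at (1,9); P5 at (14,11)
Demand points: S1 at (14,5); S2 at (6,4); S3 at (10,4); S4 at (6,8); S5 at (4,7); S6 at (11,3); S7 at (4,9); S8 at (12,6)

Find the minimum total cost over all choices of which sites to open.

71

Open {P4, P5}: assign each demand point to its cheapest open site.
  S1→P5 6, S2→P4 10, S3→P5 11, S4→P4 6, S5→P4 5, S6→P5 11, S7→P4 3, S8→P5 7
  detour distance 59, fixed 12 → total 71.
Compare {P2, P4, P5}: detour distance 59 + fixed 15 = 74.
Compare {P2, P5}: detour distance 67 + fixed 8 = 75.
Compare {P1, P4, P5}: detour distance 59 + fixed 16 = 75.
All other subsets cost ≥ 74. Minimum total cost: 71.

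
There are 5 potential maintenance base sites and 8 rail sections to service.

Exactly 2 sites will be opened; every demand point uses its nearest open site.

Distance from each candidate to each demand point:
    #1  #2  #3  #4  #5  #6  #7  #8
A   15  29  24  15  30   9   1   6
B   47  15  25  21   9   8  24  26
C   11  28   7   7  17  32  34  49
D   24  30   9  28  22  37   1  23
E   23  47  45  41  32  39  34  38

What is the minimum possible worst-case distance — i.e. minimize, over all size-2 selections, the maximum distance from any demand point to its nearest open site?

Open {A, B}.
  Farthest demand point is #3 at distance 24 (to A); all others are ≤ 24.
With {B, D} the worst case is 24.
With {B, C} the worst case is 26.
No size-2 selection achieves below 24.

24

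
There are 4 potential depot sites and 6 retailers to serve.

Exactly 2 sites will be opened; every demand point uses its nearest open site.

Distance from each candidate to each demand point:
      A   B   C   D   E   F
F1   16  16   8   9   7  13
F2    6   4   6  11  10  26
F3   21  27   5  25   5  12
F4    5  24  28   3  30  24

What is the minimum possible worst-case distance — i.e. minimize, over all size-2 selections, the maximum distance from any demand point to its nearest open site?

Open {F2, F3}.
  Farthest demand point is F at distance 12 (to F3); all others are ≤ 12.
With {F1, F2} the worst case is 13.
With {F1, F3} the worst case is 16.
No size-2 selection achieves below 12.

12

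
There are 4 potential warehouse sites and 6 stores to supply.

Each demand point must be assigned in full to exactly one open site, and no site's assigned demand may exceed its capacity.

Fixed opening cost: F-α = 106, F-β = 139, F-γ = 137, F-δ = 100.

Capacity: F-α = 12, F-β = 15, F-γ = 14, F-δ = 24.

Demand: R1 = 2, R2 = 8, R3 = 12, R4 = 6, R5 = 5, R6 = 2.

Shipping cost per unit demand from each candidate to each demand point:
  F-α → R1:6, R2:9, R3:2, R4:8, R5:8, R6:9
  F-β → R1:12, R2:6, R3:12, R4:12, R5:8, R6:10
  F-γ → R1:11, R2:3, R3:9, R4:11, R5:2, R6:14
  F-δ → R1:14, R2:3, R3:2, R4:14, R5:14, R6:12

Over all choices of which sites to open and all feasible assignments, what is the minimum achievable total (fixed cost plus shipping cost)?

394

Open {F-α, F-δ}; cheapest assignment that respects the capacities:
  F-α (cap 12, load 11): R4, R5 — cost 6×8 + 5×8 = 88
  F-δ (cap 24, load 24): R1, R2, R3, R6 — cost 2×14 + 8×3 + 12×2 + 2×12 = 100
  Shipping 188, fixed 206 → total 394.
  Any other capacity-feasible assignment to {F-α, F-δ} ships for at least 188.
Compare {F-γ, F-δ}: its best feasible assignment gives total 407.
Compare {F-β, F-δ}: its best feasible assignment gives total 443.
Every other set of open sites that can feasibly serve all demand totals ≥ 407 even under its best assignment. Minimum: 394.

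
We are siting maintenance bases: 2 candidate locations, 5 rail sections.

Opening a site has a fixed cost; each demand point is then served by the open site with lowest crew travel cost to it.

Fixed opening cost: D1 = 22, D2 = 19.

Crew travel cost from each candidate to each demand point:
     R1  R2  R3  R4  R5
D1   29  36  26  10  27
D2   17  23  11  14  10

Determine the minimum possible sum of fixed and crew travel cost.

94

Open {D2}: assign each demand point to its cheapest open site.
  R1→D2 17, R2→D2 23, R3→D2 11, R4→D2 14, R5→D2 10
  crew travel cost 75, fixed 19 → total 94.
Compare {D1, D2}: crew travel cost 71 + fixed 41 = 112.
Compare {D1}: crew travel cost 128 + fixed 22 = 150.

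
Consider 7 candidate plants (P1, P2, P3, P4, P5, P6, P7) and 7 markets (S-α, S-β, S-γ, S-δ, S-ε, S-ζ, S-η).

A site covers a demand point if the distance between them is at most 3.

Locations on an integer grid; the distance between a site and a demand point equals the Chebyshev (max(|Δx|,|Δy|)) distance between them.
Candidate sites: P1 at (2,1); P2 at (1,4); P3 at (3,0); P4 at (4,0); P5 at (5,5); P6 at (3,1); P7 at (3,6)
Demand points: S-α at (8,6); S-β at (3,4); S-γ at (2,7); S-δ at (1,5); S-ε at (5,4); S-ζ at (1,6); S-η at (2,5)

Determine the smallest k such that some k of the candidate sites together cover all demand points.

Coverage sets (demand points within 3 of each site):
  P1: {S-β, S-ε}
  P2: {S-β, S-γ, S-δ, S-ζ, S-η}
  P3: {}
  P4: {}
  P5: {S-α, S-β, S-γ, S-ε, S-η}
  P6: {S-β, S-ε}
  P7: {S-β, S-γ, S-δ, S-ε, S-ζ, S-η}
No single site covers all 7 demand points.
But {P2, P5} covers everything, so the minimum is 2.

2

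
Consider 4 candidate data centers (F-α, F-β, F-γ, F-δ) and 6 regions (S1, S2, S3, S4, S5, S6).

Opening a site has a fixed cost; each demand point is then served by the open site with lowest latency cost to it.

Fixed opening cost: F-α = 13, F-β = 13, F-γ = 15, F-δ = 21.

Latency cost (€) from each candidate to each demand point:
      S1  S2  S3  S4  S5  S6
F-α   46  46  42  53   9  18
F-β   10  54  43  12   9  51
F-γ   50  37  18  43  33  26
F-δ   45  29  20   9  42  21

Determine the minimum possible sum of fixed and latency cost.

132

Open {F-β, F-δ}: assign each demand point to its cheapest open site.
  S1→F-β 10, S2→F-δ 29, S3→F-δ 20, S4→F-δ 9, S5→F-β 9, S6→F-δ 21
  latency cost 98, fixed 34 → total 132.
Compare {F-β, F-γ}: latency cost 112 + fixed 28 = 140.
Compare {F-α, F-β, F-δ}: latency cost 95 + fixed 47 = 142.
Compare {F-α, F-β, F-γ}: latency cost 104 + fixed 41 = 145.
All other subsets cost ≥ 140. Minimum total cost: 132.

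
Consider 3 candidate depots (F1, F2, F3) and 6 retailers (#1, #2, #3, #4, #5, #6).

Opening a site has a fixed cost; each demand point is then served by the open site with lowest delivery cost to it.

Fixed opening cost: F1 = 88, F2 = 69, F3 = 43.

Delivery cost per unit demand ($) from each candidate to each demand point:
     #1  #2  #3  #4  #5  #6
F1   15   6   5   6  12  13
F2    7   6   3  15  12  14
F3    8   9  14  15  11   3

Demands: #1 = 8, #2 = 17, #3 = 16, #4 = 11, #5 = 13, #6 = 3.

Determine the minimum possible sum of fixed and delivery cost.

595

Open {F1, F3}: assign each demand point to its cheapest open site.
  #1→F3 8×8=64, #2→F1 17×6=102, #3→F1 16×5=80, #4→F1 11×6=66, #5→F3 13×11=143, #6→F3 3×3=9
  delivery cost 464, fixed 131 → total 595.
Compare {F1, F2}: delivery cost 467 + fixed 157 = 624.
Compare {F1, F2, F3}: delivery cost 424 + fixed 200 = 624.
Compare {F2, F3}: delivery cost 523 + fixed 112 = 635.
All other subsets cost ≥ 624. Minimum total cost: 595.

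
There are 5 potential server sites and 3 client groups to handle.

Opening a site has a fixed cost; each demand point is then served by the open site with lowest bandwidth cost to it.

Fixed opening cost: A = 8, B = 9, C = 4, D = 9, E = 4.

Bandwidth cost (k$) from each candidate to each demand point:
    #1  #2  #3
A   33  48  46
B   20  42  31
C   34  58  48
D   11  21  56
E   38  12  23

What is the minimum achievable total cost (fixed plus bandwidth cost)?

Open {D, E}: assign each demand point to its cheapest open site.
  #1→D 11, #2→E 12, #3→E 23
  bandwidth cost 46, fixed 13 → total 59.
Compare {C, D, E}: bandwidth cost 46 + fixed 17 = 63.
Compare {A, D, E}: bandwidth cost 46 + fixed 21 = 67.
Compare {B, E}: bandwidth cost 55 + fixed 13 = 68.
All other subsets cost ≥ 63. Minimum total cost: 59.

59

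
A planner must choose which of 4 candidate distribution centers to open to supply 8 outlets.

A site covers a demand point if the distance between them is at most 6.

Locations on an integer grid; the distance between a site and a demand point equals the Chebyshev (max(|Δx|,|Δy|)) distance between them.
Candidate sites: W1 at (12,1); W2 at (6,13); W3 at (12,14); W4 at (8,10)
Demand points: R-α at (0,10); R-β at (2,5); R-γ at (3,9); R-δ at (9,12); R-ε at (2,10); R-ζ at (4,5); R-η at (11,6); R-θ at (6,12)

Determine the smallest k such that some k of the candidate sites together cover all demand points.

Coverage sets (demand points within 6 of each site):
  W1: {R-η}
  W2: {R-α, R-γ, R-δ, R-ε, R-θ}
  W3: {R-δ, R-θ}
  W4: {R-β, R-γ, R-δ, R-ε, R-ζ, R-η, R-θ}
No single site covers all 8 demand points.
But {W2, W4} covers everything, so the minimum is 2.

2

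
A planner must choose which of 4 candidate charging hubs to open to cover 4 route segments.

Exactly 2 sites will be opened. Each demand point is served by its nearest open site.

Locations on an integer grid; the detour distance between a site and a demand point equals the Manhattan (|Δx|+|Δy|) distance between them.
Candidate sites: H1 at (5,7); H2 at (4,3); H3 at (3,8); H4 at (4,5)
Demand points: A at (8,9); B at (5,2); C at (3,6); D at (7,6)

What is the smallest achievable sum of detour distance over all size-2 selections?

13

Open {H1, H2}.
  A→H1 5, B→H2 2, C→H1 3, D→H1 3  ⇒ total 13.
Compare {H1, H4}: total 14.
Compare {H1, H3}: total 15.
No size-2 selection does better; minimum is 13.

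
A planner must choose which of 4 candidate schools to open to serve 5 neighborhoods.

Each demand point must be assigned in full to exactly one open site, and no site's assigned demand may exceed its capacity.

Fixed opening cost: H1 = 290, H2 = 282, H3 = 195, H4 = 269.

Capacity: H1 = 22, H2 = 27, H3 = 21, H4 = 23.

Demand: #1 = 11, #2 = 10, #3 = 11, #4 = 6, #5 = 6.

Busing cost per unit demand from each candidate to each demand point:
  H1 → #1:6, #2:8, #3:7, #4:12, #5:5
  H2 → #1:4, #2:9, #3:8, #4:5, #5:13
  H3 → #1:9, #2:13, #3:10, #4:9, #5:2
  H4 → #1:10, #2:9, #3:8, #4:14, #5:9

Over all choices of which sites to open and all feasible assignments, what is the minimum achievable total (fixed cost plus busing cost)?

763

Open {H2, H3}; cheapest assignment that respects the capacities:
  H2 (cap 27, load 27): #1, #2, #4 — cost 11×4 + 10×9 + 6×5 = 164
  H3 (cap 21, load 17): #3, #5 — cost 11×10 + 6×2 = 122
  Shipping 286, fixed 477 → total 763.
  Any other capacity-feasible assignment to {H2, H3} ships for at least 286.
Compare {H1, H2}: its best feasible assignment gives total 843.
Compare {H2, H4}: its best feasible assignment gives total 857.
Every other set of open sites that can feasibly serve all demand totals ≥ 843 even under its best assignment. Minimum: 763.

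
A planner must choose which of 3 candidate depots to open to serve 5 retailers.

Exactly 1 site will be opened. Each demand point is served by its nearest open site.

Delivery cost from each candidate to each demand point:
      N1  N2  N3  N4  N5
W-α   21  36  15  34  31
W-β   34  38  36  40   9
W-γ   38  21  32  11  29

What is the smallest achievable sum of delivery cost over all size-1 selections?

131

Open {W-γ}.
  N1→W-γ 38, N2→W-γ 21, N3→W-γ 32, N4→W-γ 11, N5→W-γ 29  ⇒ total 131.
Compare {W-α}: total 137.
Compare {W-β}: total 157.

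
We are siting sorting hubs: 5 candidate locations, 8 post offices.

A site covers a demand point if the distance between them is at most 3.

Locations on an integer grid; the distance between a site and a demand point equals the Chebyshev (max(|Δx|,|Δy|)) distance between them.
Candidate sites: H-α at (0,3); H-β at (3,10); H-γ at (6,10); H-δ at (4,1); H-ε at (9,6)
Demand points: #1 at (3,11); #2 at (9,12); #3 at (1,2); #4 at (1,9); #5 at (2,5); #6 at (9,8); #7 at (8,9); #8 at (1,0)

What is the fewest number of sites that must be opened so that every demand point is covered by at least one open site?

Coverage sets (demand points within 3 of each site):
  H-α: {#3, #5, #8}
  H-β: {#1, #4}
  H-γ: {#1, #2, #6, #7}
  H-δ: {#3, #8}
  H-ε: {#6, #7}
No 2 sites suffice: every size-2 union leaves at least one demand point uncovered.
But {H-α, H-β, H-γ} covers everything, so the minimum is 3.

3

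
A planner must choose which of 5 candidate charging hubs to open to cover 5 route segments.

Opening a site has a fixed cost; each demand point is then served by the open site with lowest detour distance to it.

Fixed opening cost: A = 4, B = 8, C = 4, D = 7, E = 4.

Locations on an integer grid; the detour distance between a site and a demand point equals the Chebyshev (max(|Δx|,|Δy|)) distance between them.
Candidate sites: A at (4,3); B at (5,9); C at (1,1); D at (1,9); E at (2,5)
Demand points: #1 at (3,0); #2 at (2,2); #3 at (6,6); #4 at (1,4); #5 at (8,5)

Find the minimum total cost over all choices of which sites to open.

Open {A}: assign each demand point to its cheapest open site.
  #1→A 3, #2→A 2, #3→A 3, #4→A 3, #5→A 4
  detour distance 15, fixed 4 → total 19.
Compare {A, C}: detour distance 13 + fixed 8 = 21.
Compare {A, E}: detour distance 13 + fixed 8 = 21.
Compare {C}: detour distance 18 + fixed 4 = 22.
All other subsets cost ≥ 21. Minimum total cost: 19.

19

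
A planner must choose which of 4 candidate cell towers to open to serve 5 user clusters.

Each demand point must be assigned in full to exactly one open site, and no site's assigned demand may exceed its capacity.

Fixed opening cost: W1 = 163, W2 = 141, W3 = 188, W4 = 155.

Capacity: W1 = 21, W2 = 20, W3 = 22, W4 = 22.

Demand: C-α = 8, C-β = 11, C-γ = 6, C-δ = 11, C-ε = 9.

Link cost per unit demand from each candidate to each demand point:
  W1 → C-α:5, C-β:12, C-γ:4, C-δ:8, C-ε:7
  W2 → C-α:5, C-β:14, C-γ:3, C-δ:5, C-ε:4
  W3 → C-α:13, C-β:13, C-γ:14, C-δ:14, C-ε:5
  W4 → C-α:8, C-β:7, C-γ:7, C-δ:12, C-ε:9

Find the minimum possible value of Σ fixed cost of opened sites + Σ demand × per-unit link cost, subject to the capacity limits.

Open {W1, W2, W4}; cheapest assignment that respects the capacities:
  W1 (cap 21, load 14): C-α, C-γ — cost 8×5 + 6×4 = 64
  W2 (cap 20, load 20): C-δ, C-ε — cost 11×5 + 9×4 = 91
  W4 (cap 22, load 11): C-β — cost 11×7 = 77
  Shipping 232, fixed 459 → total 691.
  Any other capacity-feasible assignment to {W1, W2, W4} ships for at least 232.
Compare {W2, W3, W4}: its best feasible assignment gives total 743.
Compare {W1, W2, W3}: its best feasible assignment gives total 782.
Every other set of open sites that can feasibly serve all demand totals ≥ 743 even under its best assignment. Minimum: 691.

691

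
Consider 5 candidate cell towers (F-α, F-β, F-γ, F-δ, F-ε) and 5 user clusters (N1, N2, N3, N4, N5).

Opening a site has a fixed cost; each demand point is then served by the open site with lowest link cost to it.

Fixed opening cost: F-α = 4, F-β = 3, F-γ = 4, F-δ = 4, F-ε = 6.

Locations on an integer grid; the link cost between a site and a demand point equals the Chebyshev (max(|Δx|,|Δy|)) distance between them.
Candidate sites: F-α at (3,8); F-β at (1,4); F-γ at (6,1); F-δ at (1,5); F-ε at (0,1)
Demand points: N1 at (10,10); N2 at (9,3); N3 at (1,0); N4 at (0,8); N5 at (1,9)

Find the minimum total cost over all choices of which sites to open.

28

Open {F-α, F-γ}: assign each demand point to its cheapest open site.
  N1→F-α 7, N2→F-γ 3, N3→F-γ 5, N4→F-α 3, N5→F-α 2
  link cost 20, fixed 8 → total 28.
Compare {F-α, F-β}: link cost 22 + fixed 7 = 29.
Compare {F-α, F-ε}: link cost 19 + fixed 10 = 29.
Compare {F-α}: link cost 26 + fixed 4 = 30.
All other subsets cost ≥ 29. Minimum total cost: 28.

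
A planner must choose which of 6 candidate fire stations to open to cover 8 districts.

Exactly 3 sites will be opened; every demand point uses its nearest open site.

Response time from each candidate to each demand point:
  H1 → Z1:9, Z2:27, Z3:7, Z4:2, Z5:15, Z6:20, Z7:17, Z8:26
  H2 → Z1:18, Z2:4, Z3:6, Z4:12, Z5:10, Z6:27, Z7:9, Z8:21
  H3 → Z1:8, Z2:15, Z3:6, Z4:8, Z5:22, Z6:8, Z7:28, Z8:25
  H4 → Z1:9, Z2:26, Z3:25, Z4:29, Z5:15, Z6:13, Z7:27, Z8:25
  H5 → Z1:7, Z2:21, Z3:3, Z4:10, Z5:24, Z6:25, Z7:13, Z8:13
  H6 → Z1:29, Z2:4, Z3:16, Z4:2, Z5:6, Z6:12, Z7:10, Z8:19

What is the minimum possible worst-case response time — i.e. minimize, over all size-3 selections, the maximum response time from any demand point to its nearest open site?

13

Open {H1, H5, H6}.
  Farthest demand point is Z8 at response time 13 (to H5); all others are ≤ 13.
With {H2, H3, H5} the worst case is 13.
With {H2, H4, H5} the worst case is 13.
No size-3 selection achieves below 13.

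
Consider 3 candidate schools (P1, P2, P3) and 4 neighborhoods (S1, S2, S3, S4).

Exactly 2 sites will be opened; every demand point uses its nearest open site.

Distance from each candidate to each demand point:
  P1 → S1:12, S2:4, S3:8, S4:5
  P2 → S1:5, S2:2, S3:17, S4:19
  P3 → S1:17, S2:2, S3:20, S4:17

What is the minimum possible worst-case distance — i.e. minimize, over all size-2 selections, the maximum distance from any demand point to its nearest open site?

8

Open {P1, P2}.
  Farthest demand point is S3 at distance 8 (to P1); all others are ≤ 8.
With {P1, P3} the worst case is 12.
With {P2, P3} the worst case is 17.
No size-2 selection achieves below 8.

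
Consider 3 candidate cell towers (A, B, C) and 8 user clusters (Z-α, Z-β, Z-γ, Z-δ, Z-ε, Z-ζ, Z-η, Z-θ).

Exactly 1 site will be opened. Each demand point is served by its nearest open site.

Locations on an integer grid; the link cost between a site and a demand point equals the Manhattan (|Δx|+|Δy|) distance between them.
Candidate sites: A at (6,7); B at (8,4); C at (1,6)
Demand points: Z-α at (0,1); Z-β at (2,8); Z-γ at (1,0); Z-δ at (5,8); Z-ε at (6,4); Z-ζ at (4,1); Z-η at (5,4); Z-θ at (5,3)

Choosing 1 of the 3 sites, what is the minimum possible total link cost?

49

Open {C}.
  Z-α→C 6, Z-β→C 3, Z-γ→C 6, Z-δ→C 6, Z-ε→C 7, Z-ζ→C 8, Z-η→C 6, Z-θ→C 7  ⇒ total 49.
Compare {A}: total 51.
Compare {B}: total 55.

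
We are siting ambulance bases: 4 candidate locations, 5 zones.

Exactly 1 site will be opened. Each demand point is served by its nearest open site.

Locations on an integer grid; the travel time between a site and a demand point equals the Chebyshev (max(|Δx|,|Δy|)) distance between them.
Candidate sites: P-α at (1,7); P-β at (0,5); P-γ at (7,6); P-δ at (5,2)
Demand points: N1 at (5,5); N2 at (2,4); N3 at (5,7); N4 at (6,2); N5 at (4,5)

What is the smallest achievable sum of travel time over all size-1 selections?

15

Open {P-δ}.
  N1→P-δ 3, N2→P-δ 3, N3→P-δ 5, N4→P-δ 1, N5→P-δ 3  ⇒ total 15.
Compare {P-γ}: total 16.
Compare {P-α}: total 19.
No size-1 selection does better; minimum is 15.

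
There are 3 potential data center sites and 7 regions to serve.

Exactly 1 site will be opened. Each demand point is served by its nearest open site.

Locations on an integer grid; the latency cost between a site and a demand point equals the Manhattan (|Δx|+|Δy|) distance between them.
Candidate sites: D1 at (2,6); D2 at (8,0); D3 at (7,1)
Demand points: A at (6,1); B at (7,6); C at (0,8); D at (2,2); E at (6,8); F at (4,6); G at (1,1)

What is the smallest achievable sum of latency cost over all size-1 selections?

36

Open {D1}.
  A→D1 9, B→D1 5, C→D1 4, D→D1 4, E→D1 6, F→D1 2, G→D1 6  ⇒ total 36.
Compare {D3}: total 48.
Compare {D2}: total 62.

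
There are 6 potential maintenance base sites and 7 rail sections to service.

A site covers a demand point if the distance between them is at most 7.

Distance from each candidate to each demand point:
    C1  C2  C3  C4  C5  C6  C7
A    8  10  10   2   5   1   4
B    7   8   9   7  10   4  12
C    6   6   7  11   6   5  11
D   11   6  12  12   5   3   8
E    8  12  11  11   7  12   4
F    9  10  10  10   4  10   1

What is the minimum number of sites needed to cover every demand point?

2

Coverage sets (demand points within 7 of each site):
  A: {C4, C5, C6, C7}
  B: {C1, C4, C6}
  C: {C1, C2, C3, C5, C6}
  D: {C2, C5, C6}
  E: {C5, C7}
  F: {C5, C7}
No single site covers all 7 demand points.
But {A, C} covers everything, so the minimum is 2.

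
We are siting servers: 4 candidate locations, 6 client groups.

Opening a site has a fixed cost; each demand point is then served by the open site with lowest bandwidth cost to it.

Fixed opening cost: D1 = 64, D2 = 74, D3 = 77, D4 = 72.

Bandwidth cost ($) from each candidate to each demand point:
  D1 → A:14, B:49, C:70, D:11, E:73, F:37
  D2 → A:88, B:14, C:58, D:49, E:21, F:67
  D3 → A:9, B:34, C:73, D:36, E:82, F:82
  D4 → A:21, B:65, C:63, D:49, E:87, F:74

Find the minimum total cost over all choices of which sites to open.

Open {D1, D2}: assign each demand point to its cheapest open site.
  A→D1 14, B→D2 14, C→D2 58, D→D1 11, E→D2 21, F→D1 37
  bandwidth cost 155, fixed 138 → total 293.
Compare {D1}: bandwidth cost 254 + fixed 64 = 318.
Compare {D2, D3}: bandwidth cost 205 + fixed 151 = 356.
Compare {D1, D2, D3}: bandwidth cost 150 + fixed 215 = 365.
All other subsets cost ≥ 318. Minimum total cost: 293.

293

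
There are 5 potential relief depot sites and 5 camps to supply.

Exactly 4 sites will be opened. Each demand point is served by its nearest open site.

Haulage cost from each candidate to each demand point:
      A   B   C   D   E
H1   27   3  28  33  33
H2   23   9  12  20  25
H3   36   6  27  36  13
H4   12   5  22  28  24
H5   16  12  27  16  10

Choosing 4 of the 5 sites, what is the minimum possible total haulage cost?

53

Open {H1, H2, H4, H5}.
  A→H4 12, B→H1 3, C→H2 12, D→H5 16, E→H5 10  ⇒ total 53.
Compare {H2, H3, H4, H5}: total 55.
Compare {H1, H2, H3, H5}: total 57.
No size-4 selection does better; minimum is 53.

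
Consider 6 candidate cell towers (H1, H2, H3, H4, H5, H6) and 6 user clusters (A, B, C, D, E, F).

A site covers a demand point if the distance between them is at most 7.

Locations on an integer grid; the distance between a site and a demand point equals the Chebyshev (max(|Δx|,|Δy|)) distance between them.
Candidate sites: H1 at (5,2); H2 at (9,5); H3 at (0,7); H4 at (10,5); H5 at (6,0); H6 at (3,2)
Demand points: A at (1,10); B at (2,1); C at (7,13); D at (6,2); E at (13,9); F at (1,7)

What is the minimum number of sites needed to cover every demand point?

2

Coverage sets (demand points within 7 of each site):
  H1: {B, D, F}
  H2: {B, D, E}
  H3: {A, B, C, D, F}
  H4: {D, E}
  H5: {B, D, F}
  H6: {B, D, F}
No single site covers all 6 demand points.
But {H2, H3} covers everything, so the minimum is 2.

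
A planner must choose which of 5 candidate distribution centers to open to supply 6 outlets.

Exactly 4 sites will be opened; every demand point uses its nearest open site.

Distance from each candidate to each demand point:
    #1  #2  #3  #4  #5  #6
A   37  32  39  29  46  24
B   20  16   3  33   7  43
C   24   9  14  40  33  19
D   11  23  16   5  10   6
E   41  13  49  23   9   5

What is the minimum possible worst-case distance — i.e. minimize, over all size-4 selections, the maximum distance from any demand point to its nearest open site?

Open {A, B, C, D}.
  Farthest demand point is #1 at distance 11 (to D); all others are ≤ 11.
With {B, C, D, E} the worst case is 11.
With {A, B, D, E} the worst case is 13.
No size-4 selection achieves below 11.

11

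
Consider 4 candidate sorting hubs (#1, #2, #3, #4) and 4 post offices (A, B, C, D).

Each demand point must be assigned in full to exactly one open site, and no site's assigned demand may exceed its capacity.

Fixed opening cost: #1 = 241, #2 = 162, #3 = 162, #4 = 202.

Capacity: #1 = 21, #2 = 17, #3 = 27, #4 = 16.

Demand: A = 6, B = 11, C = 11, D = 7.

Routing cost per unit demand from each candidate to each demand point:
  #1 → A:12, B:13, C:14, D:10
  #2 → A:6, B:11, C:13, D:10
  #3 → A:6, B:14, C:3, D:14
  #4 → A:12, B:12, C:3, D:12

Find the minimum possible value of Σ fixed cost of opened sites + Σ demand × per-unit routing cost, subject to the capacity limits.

612

Open {#2, #3}; cheapest assignment that respects the capacities:
  #2 (cap 17, load 17): A, B — cost 6×6 + 11×11 = 157
  #3 (cap 27, load 18): C, D — cost 11×3 + 7×14 = 131
  Shipping 288, fixed 324 → total 612.
  Any other capacity-feasible assignment to {#2, #3} ships for at least 288.
Compare {#3, #4}: its best feasible assignment gives total 663.
Compare {#1, #3}: its best feasible assignment gives total 685.
Every other set of open sites that can feasibly serve all demand totals ≥ 663 even under its best assignment. Minimum: 612.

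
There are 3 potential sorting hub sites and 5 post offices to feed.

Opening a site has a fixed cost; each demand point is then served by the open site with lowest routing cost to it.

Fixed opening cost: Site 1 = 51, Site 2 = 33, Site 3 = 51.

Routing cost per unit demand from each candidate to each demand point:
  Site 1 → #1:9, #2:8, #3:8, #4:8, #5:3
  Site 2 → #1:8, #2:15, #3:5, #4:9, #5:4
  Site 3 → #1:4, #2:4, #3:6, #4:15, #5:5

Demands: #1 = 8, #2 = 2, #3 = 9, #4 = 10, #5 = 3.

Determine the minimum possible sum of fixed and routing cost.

Open {Site 2, Site 3}: assign each demand point to its cheapest open site.
  #1→Site 3 8×4=32, #2→Site 3 2×4=8, #3→Site 2 9×5=45, #4→Site 2 10×9=90, #5→Site 2 3×4=12
  routing cost 187, fixed 84 → total 271.
Compare {Site 2}: routing cost 241 + fixed 33 = 274.
Compare {Site 1, Site 3}: routing cost 183 + fixed 102 = 285.
Compare {Site 1, Site 2}: routing cost 214 + fixed 84 = 298.
All other subsets cost ≥ 274. Minimum total cost: 271.

271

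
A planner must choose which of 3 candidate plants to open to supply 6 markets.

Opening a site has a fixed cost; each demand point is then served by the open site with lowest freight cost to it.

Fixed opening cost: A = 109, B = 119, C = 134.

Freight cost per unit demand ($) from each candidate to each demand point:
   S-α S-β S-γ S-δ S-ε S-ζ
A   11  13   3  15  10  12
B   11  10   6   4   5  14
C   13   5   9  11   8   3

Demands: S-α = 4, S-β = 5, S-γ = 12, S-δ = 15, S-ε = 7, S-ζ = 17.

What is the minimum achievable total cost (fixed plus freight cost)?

540

Open {B, C}: assign each demand point to its cheapest open site.
  S-α→B 4×11=44, S-β→C 5×5=25, S-γ→B 12×6=72, S-δ→B 15×4=60, S-ε→B 7×5=35, S-ζ→C 17×3=51
  freight cost 287, fixed 253 → total 540.
Compare {C}: freight cost 457 + fixed 134 = 591.
Compare {A, B, C}: freight cost 251 + fixed 362 = 613.
Compare {B}: freight cost 499 + fixed 119 = 618.
All other subsets cost ≥ 591. Minimum total cost: 540.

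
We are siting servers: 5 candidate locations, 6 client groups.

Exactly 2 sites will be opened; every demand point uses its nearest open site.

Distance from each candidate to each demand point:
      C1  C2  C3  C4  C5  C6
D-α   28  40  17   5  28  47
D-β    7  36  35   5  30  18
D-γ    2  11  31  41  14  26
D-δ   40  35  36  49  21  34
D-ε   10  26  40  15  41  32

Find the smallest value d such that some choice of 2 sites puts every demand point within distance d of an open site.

Open {D-α, D-γ}.
  Farthest demand point is C6 at distance 26 (to D-γ); all others are ≤ 26.
With {D-β, D-γ} the worst case is 31.
With {D-γ, D-ε} the worst case is 31.
No size-2 selection achieves below 26.

26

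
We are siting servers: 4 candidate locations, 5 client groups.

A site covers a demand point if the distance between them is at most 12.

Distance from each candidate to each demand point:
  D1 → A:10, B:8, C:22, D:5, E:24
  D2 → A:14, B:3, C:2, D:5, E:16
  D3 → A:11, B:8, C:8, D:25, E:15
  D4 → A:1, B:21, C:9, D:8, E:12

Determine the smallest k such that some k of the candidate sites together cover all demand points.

2

Coverage sets (demand points within 12 of each site):
  D1: {A, B, D}
  D2: {B, C, D}
  D3: {A, B, C}
  D4: {A, C, D, E}
No single site covers all 5 demand points.
But {D1, D4} covers everything, so the minimum is 2.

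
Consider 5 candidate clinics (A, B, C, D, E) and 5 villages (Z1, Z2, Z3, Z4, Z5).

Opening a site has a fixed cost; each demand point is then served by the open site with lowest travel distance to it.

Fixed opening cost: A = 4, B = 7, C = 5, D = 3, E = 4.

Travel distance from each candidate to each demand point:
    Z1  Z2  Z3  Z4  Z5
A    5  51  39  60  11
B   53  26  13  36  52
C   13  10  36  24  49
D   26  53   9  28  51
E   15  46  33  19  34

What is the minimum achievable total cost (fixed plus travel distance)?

70

Open {A, C, D, E}: assign each demand point to its cheapest open site.
  Z1→A 5, Z2→C 10, Z3→D 9, Z4→E 19, Z5→A 11
  travel distance 54, fixed 16 → total 70.
Compare {A, C, D}: travel distance 59 + fixed 12 = 71.
Compare {A, B, C, D, E}: travel distance 54 + fixed 23 = 77.
Compare {A, B, C, D}: travel distance 59 + fixed 19 = 78.
All other subsets cost ≥ 71. Minimum total cost: 70.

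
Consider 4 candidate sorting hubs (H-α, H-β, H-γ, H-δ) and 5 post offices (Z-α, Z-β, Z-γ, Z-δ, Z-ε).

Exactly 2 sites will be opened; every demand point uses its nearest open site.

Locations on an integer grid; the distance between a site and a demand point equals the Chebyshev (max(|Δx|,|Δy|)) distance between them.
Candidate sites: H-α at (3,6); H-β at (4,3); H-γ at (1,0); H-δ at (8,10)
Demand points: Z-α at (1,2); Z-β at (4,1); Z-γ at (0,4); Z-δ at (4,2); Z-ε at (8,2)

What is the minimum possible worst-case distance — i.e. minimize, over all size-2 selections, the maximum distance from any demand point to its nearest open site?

4

Open {H-α, H-β}.
  Farthest demand point is Z-ε at distance 4 (to H-β); all others are ≤ 4.
With {H-β, H-γ} the worst case is 4.
With {H-β, H-δ} the worst case is 4.
No size-2 selection achieves below 4.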